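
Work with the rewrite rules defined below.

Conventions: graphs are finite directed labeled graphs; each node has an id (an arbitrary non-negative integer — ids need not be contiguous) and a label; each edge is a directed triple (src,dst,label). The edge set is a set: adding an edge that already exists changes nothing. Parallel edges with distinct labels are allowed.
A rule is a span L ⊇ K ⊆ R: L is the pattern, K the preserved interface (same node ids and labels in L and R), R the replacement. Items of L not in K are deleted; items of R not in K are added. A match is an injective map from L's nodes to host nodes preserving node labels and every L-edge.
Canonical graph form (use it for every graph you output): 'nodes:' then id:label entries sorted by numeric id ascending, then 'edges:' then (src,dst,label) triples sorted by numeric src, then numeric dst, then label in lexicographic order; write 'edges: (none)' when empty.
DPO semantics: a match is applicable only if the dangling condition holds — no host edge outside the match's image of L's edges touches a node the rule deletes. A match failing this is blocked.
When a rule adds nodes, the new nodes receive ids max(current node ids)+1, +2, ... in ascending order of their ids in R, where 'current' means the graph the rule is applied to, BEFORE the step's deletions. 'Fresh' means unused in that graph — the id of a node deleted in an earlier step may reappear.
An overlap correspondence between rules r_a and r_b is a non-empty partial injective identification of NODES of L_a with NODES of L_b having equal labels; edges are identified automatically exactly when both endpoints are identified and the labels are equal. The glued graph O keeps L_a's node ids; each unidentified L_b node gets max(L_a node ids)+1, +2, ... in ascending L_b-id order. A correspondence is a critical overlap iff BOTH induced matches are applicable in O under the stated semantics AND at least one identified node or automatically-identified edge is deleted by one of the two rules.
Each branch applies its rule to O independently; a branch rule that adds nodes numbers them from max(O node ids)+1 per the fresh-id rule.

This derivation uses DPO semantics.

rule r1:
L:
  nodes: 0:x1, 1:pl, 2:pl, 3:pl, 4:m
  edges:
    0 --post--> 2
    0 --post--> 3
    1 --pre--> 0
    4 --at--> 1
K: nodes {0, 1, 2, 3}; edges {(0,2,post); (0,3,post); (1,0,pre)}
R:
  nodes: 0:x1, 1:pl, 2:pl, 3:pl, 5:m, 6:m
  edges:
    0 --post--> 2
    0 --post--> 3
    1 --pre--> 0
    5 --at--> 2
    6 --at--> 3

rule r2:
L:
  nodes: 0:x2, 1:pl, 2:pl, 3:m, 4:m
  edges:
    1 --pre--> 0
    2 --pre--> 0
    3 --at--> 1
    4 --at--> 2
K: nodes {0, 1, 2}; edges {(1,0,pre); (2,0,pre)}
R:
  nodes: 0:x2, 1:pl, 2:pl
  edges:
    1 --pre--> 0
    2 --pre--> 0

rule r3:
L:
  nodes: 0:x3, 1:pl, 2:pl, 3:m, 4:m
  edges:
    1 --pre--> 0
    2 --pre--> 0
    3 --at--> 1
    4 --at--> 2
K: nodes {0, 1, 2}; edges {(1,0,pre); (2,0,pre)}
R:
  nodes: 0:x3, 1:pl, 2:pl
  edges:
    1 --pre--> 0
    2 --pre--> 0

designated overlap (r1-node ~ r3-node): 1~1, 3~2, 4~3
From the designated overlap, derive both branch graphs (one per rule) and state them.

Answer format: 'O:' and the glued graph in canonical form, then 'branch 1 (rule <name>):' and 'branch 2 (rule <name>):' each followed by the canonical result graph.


O:
nodes: 0:x1, 1:pl, 2:pl, 3:pl, 4:m, 5:x3, 6:m
edges: (0,2,post); (0,3,post); (1,0,pre); (1,5,pre); (3,5,pre); (4,1,at); (6,3,at)
branch 1 (rule r1):
nodes: 0:x1, 1:pl, 2:pl, 3:pl, 5:x3, 6:m, 7:m, 8:m
edges: (0,2,post); (0,3,post); (1,0,pre); (1,5,pre); (3,5,pre); (6,3,at); (7,2,at); (8,3,at)
branch 2 (rule r3):
nodes: 0:x1, 1:pl, 2:pl, 3:pl, 5:x3
edges: (0,2,post); (0,3,post); (1,0,pre); (1,5,pre); (3,5,pre)


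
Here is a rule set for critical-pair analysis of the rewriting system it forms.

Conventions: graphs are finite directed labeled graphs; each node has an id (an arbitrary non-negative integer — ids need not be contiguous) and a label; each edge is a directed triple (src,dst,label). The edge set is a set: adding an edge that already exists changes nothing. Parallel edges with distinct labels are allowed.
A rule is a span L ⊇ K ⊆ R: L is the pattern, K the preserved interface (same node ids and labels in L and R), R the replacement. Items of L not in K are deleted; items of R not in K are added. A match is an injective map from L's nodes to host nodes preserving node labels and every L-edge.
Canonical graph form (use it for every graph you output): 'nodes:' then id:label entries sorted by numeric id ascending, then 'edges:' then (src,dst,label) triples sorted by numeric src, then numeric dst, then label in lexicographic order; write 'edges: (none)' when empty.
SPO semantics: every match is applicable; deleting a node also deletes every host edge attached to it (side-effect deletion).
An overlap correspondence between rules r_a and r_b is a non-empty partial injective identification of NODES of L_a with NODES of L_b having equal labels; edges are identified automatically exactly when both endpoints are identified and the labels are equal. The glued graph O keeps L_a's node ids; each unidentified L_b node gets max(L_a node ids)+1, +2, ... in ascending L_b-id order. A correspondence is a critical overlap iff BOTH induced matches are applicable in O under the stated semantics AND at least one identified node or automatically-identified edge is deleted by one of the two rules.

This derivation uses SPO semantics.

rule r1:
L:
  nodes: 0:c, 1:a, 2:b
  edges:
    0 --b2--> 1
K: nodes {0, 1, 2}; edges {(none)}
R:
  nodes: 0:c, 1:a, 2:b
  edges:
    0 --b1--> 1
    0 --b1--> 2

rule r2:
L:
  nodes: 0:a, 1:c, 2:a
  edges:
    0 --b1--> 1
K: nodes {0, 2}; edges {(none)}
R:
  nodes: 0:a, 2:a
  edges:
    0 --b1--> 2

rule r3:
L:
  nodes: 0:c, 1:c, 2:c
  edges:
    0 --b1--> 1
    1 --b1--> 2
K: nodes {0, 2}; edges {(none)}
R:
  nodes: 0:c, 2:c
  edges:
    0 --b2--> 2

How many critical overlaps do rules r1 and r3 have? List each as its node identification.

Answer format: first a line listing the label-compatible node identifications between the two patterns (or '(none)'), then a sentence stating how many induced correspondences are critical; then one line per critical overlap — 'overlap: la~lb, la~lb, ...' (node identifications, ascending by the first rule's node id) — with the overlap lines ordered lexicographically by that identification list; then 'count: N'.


label-compatible node identifications between L(r1) and L(r3): 0~0, 0~1, 0~2
1 of the induced correspondences is a critical overlap of r1 and r3.
overlap: 0~1
count: 1


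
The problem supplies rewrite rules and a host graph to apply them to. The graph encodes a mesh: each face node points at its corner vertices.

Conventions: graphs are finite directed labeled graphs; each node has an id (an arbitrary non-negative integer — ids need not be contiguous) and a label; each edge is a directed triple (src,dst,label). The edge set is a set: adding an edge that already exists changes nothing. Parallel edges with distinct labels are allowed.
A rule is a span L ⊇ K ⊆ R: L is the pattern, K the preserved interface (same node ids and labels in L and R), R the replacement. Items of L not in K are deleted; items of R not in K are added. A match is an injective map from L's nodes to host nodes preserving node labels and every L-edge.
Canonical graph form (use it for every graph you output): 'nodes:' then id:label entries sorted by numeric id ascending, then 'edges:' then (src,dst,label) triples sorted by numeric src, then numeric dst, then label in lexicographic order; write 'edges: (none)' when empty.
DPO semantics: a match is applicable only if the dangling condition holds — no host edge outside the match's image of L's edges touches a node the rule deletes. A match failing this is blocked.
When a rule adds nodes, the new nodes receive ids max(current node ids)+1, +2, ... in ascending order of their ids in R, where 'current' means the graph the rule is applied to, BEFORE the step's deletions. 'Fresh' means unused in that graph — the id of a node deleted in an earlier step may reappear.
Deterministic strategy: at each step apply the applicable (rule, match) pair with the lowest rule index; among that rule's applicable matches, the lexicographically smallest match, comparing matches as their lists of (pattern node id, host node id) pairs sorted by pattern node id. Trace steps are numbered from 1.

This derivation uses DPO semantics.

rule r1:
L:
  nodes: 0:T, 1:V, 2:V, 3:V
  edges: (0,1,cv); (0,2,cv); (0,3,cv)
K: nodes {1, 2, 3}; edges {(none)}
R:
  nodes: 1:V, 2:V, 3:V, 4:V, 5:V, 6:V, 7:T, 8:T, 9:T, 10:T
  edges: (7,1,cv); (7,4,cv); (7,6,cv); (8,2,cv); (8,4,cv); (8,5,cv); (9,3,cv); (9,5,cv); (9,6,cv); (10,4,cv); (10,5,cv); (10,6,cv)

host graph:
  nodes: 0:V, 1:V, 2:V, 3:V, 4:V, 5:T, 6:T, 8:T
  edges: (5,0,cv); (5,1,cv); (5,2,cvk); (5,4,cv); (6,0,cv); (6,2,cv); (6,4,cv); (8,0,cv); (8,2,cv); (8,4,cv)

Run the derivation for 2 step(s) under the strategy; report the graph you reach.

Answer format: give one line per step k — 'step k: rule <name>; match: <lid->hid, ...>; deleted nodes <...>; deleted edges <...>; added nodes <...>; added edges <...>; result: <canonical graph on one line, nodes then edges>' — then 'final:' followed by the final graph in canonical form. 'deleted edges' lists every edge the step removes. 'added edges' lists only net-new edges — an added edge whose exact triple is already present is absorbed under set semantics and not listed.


step 1: rule r1; match: 0->6, 1->0, 2->2, 3->4; deleted nodes 6; deleted edges (6,0,cv); (6,2,cv); (6,4,cv); added nodes 9, 10, 11, 12, 13, 14, 15; added edges (12,0,cv); (12,9,cv); (12,11,cv); (13,2,cv); (13,9,cv); (13,10,cv); (14,4,cv); (14,10,cv); (14,11,cv); (15,9,cv); (15,10,cv); (15,11,cv); result: nodes: 0:V, 1:V, 2:V, 3:V, 4:V, 5:T, 8:T, 9:V, 10:V, 11:V, 12:T, 13:T, 14:T, 15:T edges: (5,0,cv); (5,1,cv); (5,2,cvk); (5,4,cv); (8,0,cv); (8,2,cv); (8,4,cv); (12,0,cv); (12,9,cv); (12,11,cv); (13,2,cv); (13,9,cv); (13,10,cv); (14,4,cv); (14,10,cv); (14,11,cv); (15,9,cv); (15,10,cv); (15,11,cv)
step 2: rule r1; match: 0->8, 1->0, 2->2, 3->4; deleted nodes 8; deleted edges (8,0,cv); (8,2,cv); (8,4,cv); added nodes 16, 17, 18, 19, 20, 21, 22; added edges (19,0,cv); (19,16,cv); (19,18,cv); (20,2,cv); (20,16,cv); (20,17,cv); (21,4,cv); (21,17,cv); (21,18,cv); (22,16,cv); (22,17,cv); (22,18,cv); result: nodes: 0:V, 1:V, 2:V, 3:V, 4:V, 5:T, 9:V, 10:V, 11:V, 12:T, 13:T, 14:T, 15:T, 16:V, 17:V, 18:V, 19:T, 20:T, 21:T, 22:T edges: (5,0,cv); (5,1,cv); (5,2,cvk); (5,4,cv); (12,0,cv); (12,9,cv); (12,11,cv); (13,2,cv); (13,9,cv); (13,10,cv); (14,4,cv); (14,10,cv); (14,11,cv); (15,9,cv); (15,10,cv); (15,11,cv); (19,0,cv); (19,16,cv); (19,18,cv); (20,2,cv); (20,16,cv); (20,17,cv); (21,4,cv); (21,17,cv); (21,18,cv); (22,16,cv); (22,17,cv); (22,18,cv)
final:
nodes: 0:V, 1:V, 2:V, 3:V, 4:V, 5:T, 9:V, 10:V, 11:V, 12:T, 13:T, 14:T, 15:T, 16:V, 17:V, 18:V, 19:T, 20:T, 21:T, 22:T
edges: (5,0,cv); (5,1,cv); (5,2,cvk); (5,4,cv); (12,0,cv); (12,9,cv); (12,11,cv); (13,2,cv); (13,9,cv); (13,10,cv); (14,4,cv); (14,10,cv); (14,11,cv); (15,9,cv); (15,10,cv); (15,11,cv); (19,0,cv); (19,16,cv); (19,18,cv); (20,2,cv); (20,16,cv); (20,17,cv); (21,4,cv); (21,17,cv); (21,18,cv); (22,16,cv); (22,17,cv); (22,18,cv)


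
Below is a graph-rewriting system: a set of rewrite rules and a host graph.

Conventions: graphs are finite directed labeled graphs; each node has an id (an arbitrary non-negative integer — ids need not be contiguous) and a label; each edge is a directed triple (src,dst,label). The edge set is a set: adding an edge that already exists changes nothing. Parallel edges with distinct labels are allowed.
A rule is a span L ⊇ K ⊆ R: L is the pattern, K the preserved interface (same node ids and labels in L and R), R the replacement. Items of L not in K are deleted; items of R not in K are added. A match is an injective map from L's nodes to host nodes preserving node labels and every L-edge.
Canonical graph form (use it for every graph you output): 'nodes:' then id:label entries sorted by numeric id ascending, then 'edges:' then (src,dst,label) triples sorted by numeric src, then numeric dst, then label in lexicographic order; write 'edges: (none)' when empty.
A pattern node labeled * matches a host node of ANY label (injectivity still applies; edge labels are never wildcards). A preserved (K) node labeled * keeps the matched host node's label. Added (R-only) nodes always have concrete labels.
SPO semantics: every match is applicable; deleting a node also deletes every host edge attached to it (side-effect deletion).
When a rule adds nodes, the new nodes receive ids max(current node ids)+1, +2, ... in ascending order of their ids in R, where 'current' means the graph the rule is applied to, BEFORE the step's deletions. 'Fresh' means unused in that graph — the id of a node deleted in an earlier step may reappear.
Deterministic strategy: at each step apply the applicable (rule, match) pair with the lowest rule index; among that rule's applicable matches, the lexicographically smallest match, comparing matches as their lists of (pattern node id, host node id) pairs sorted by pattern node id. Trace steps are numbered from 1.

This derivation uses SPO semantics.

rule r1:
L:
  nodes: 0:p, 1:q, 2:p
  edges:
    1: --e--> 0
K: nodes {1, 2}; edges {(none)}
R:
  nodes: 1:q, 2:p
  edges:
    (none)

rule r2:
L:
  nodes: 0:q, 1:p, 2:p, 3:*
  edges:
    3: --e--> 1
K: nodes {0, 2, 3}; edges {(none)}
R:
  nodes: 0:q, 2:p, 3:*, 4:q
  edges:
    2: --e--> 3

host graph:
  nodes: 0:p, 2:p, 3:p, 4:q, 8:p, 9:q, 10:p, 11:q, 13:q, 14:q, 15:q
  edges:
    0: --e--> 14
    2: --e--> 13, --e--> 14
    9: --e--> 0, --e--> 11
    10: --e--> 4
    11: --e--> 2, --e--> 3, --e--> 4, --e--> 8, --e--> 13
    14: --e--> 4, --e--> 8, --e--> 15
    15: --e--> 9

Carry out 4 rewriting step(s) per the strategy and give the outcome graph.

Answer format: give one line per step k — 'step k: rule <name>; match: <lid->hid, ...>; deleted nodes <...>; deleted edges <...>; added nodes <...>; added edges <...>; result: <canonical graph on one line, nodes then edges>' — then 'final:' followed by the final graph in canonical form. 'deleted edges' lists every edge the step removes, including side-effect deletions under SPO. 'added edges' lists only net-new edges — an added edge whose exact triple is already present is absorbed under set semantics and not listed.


step 1: rule r1; match: 0->0, 1->9, 2->2; deleted nodes 0; deleted edges (0,14,e); (9,0,e); added nodes (none); added edges (none); result: nodes: 2:p, 3:p, 4:q, 8:p, 9:q, 10:p, 11:q, 13:q, 14:q, 15:q edges: (2,13,e); (2,14,e); (9,11,e); (10,4,e); (11,2,e); (11,3,e); (11,4,e); (11,8,e); (11,13,e); (14,4,e); (14,8,e); (14,15,e); (15,9,e)
step 2: rule r1; match: 0->2, 1->11, 2->3; deleted nodes 2; deleted edges (2,13,e); (2,14,e); (11,2,e); added nodes (none); added edges (none); result: nodes: 3:p, 4:q, 8:p, 9:q, 10:p, 11:q, 13:q, 14:q, 15:q edges: (9,11,e); (10,4,e); (11,3,e); (11,4,e); (11,8,e); (11,13,e); (14,4,e); (14,8,e); (14,15,e); (15,9,e)
step 3: rule r1; match: 0->3, 1->11, 2->8; deleted nodes 3; deleted edges (11,3,e); added nodes (none); added edges (none); result: nodes: 4:q, 8:p, 9:q, 10:p, 11:q, 13:q, 14:q, 15:q edges: (9,11,e); (10,4,e); (11,4,e); (11,8,e); (11,13,e); (14,4,e); (14,8,e); (14,15,e); (15,9,e)
step 4: rule r1; match: 0->8, 1->11, 2->10; deleted nodes 8; deleted edges (11,8,e); (14,8,e); added nodes (none); added edges (none); result: nodes: 4:q, 9:q, 10:p, 11:q, 13:q, 14:q, 15:q edges: (9,11,e); (10,4,e); (11,4,e); (11,13,e); (14,4,e); (14,15,e); (15,9,e)
final:
nodes: 4:q, 9:q, 10:p, 11:q, 13:q, 14:q, 15:q
edges: (9,11,e); (10,4,e); (11,4,e); (11,13,e); (14,4,e); (14,15,e); (15,9,e)


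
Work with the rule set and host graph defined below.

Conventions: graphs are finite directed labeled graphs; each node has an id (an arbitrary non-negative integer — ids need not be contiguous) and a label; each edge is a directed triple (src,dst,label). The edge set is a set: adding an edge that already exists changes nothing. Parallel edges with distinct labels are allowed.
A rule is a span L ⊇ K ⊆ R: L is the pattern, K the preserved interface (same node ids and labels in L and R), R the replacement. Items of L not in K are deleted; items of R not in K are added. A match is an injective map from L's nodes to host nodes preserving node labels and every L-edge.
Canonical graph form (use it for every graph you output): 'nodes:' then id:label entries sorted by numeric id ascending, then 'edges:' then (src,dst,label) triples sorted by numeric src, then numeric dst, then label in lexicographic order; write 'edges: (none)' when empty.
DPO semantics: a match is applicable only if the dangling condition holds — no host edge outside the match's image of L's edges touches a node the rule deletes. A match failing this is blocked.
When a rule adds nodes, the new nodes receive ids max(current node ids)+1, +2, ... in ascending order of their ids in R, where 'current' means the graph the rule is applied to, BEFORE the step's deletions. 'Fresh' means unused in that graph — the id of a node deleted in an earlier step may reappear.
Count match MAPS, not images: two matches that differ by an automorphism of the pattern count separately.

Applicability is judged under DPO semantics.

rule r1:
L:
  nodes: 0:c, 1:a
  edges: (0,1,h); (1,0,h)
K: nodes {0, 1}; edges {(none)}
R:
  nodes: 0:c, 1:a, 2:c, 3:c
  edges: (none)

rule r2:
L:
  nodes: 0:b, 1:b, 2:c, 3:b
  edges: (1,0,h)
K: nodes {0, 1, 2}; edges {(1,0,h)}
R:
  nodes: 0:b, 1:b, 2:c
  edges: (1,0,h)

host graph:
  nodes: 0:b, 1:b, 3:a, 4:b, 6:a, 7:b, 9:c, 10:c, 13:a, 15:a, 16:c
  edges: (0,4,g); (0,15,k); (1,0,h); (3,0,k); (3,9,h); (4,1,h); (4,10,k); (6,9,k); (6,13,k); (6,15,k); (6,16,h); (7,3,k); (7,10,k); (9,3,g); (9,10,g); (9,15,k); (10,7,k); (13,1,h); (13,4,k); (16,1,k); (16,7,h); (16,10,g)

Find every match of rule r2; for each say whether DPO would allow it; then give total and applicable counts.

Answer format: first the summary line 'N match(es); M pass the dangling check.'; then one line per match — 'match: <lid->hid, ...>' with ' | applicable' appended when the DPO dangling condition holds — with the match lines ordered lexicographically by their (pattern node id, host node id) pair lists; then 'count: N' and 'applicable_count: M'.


12 match(es); 0 pass the dangling check.
match: 0->0, 1->1, 2->9, 3->4
match: 0->0, 1->1, 2->9, 3->7
match: 0->0, 1->1, 2->10, 3->4
match: 0->0, 1->1, 2->10, 3->7
match: 0->0, 1->1, 2->16, 3->4
match: 0->0, 1->1, 2->16, 3->7
match: 0->1, 1->4, 2->9, 3->0
match: 0->1, 1->4, 2->9, 3->7
match: 0->1, 1->4, 2->10, 3->0
match: 0->1, 1->4, 2->10, 3->7
match: 0->1, 1->4, 2->16, 3->0
match: 0->1, 1->4, 2->16, 3->7
count: 12
applicable_count: 0


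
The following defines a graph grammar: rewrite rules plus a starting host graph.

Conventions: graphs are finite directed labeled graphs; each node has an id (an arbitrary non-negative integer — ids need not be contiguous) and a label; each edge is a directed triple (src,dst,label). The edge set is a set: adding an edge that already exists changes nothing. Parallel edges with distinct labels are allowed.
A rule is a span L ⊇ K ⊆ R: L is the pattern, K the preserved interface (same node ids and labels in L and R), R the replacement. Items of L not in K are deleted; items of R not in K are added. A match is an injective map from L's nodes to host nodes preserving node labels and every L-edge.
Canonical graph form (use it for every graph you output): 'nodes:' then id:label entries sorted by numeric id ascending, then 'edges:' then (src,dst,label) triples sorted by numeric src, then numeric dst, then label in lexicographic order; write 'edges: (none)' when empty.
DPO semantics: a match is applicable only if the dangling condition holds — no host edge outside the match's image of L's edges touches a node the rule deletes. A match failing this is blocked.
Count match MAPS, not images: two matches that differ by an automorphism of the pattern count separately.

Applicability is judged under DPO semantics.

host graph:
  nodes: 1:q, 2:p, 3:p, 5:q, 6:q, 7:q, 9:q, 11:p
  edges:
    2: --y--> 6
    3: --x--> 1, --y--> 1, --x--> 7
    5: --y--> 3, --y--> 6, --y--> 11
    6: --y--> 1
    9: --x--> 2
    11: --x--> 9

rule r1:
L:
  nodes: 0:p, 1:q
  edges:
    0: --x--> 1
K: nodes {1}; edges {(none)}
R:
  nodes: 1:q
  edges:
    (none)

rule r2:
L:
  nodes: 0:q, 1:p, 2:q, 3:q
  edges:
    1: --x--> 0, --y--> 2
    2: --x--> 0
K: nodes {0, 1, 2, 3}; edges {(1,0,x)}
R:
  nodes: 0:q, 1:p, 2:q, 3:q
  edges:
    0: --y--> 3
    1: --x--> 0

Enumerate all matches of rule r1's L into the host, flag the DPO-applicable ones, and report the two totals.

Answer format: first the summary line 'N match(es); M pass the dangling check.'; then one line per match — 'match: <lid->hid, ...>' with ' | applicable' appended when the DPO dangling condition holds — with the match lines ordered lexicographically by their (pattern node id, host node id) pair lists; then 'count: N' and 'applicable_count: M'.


3 match(es); 0 pass the dangling check.
match: 0->3, 1->1
match: 0->3, 1->7
match: 0->11, 1->9
count: 3
applicable_count: 0


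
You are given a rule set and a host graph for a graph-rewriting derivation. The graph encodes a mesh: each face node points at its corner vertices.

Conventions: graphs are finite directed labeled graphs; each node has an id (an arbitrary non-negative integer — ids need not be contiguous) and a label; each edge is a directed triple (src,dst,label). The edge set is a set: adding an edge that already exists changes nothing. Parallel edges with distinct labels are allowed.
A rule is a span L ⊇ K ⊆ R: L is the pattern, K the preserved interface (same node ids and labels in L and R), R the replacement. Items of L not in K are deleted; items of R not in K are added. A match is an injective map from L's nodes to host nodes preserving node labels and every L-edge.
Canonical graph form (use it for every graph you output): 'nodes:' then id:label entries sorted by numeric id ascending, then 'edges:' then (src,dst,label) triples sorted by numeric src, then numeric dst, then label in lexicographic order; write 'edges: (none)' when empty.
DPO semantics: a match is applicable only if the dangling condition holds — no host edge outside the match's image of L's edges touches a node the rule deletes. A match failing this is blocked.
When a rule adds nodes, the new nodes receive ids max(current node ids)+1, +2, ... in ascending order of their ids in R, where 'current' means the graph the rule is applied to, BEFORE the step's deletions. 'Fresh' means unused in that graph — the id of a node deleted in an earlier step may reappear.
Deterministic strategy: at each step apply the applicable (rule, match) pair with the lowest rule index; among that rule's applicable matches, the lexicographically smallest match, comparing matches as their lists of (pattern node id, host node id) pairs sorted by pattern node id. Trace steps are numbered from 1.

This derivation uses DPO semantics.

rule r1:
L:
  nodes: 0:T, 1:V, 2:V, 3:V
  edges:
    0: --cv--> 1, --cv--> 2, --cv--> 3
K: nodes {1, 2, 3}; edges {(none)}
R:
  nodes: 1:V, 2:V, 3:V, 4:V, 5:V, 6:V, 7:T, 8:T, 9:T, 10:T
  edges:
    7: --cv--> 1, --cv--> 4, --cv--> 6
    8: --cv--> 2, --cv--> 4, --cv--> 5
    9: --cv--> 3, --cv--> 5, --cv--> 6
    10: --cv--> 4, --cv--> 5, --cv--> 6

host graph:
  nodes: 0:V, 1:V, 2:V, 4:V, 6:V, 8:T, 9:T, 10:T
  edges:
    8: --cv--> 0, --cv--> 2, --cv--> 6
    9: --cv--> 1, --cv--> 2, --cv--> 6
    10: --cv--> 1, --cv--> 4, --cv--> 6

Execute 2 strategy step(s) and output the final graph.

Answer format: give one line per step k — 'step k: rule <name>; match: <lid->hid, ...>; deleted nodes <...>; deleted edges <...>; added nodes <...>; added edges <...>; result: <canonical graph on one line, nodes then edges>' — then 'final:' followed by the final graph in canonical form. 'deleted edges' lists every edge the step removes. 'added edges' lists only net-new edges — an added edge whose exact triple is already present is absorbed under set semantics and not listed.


step 1: rule r1; match: 0->8, 1->0, 2->2, 3->6; deleted nodes 8; deleted edges (8,0,cv); (8,2,cv); (8,6,cv); added nodes 11, 12, 13, 14, 15, 16, 17; added edges (14,0,cv); (14,11,cv); (14,13,cv); (15,2,cv); (15,11,cv); (15,12,cv); (16,6,cv); (16,12,cv); (16,13,cv); (17,11,cv); (17,12,cv); (17,13,cv); result: nodes: 0:V, 1:V, 2:V, 4:V, 6:V, 9:T, 10:T, 11:V, 12:V, 13:V, 14:T, 15:T, 16:T, 17:T edges: (9,1,cv); (9,2,cv); (9,6,cv); (10,1,cv); (10,4,cv); (10,6,cv); (14,0,cv); (14,11,cv); (14,13,cv); (15,2,cv); (15,11,cv); (15,12,cv); (16,6,cv); (16,12,cv); (16,13,cv); (17,11,cv); (17,12,cv); (17,13,cv)
step 2: rule r1; match: 0->9, 1->1, 2->2, 3->6; deleted nodes 9; deleted edges (9,1,cv); (9,2,cv); (9,6,cv); added nodes 18, 19, 20, 21, 22, 23, 24; added edges (21,1,cv); (21,18,cv); (21,20,cv); (22,2,cv); (22,18,cv); (22,19,cv); (23,6,cv); (23,19,cv); (23,20,cv); (24,18,cv); (24,19,cv); (24,20,cv); result: nodes: 0:V, 1:V, 2:V, 4:V, 6:V, 10:T, 11:V, 12:V, 13:V, 14:T, 15:T, 16:T, 17:T, 18:V, 19:V, 20:V, 21:T, 22:T, 23:T, 24:T edges: (10,1,cv); (10,4,cv); (10,6,cv); (14,0,cv); (14,11,cv); (14,13,cv); (15,2,cv); (15,11,cv); (15,12,cv); (16,6,cv); (16,12,cv); (16,13,cv); (17,11,cv); (17,12,cv); (17,13,cv); (21,1,cv); (21,18,cv); (21,20,cv); (22,2,cv); (22,18,cv); (22,19,cv); (23,6,cv); (23,19,cv); (23,20,cv); (24,18,cv); (24,19,cv); (24,20,cv)
final:
nodes: 0:V, 1:V, 2:V, 4:V, 6:V, 10:T, 11:V, 12:V, 13:V, 14:T, 15:T, 16:T, 17:T, 18:V, 19:V, 20:V, 21:T, 22:T, 23:T, 24:T
edges: (10,1,cv); (10,4,cv); (10,6,cv); (14,0,cv); (14,11,cv); (14,13,cv); (15,2,cv); (15,11,cv); (15,12,cv); (16,6,cv); (16,12,cv); (16,13,cv); (17,11,cv); (17,12,cv); (17,13,cv); (21,1,cv); (21,18,cv); (21,20,cv); (22,2,cv); (22,18,cv); (22,19,cv); (23,6,cv); (23,19,cv); (23,20,cv); (24,18,cv); (24,19,cv); (24,20,cv)


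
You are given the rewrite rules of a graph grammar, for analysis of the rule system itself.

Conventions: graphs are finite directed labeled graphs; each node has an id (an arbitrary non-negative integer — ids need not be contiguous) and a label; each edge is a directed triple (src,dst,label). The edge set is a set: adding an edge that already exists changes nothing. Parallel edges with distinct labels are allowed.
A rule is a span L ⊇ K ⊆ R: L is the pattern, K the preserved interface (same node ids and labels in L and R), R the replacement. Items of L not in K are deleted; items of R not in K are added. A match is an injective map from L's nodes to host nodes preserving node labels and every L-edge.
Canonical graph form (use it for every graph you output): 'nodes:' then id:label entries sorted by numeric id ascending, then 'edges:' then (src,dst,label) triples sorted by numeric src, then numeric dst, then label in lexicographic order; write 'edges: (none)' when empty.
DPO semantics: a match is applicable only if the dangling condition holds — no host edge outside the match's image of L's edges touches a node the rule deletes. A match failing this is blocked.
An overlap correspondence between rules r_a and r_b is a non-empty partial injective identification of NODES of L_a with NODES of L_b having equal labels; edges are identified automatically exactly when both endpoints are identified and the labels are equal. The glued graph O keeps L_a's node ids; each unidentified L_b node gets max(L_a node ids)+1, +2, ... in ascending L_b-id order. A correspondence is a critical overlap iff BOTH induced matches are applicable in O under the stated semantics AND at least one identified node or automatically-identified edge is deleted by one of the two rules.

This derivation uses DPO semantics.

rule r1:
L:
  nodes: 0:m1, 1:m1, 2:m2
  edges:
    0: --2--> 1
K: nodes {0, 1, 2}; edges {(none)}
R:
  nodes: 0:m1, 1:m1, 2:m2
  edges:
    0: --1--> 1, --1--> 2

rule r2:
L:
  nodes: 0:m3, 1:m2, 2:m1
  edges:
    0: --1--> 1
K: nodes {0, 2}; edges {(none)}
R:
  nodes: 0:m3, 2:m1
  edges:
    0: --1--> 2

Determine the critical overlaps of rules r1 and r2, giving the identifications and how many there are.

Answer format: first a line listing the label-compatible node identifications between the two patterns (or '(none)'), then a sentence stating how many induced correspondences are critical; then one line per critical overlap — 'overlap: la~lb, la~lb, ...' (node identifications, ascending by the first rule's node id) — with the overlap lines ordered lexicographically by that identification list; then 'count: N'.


label-compatible node identifications between L(r1) and L(r2): 0~2, 1~2, 2~1
3 of the induced correspondences are critical overlaps of r1 and r2.
overlap: 0~2, 2~1
overlap: 1~2, 2~1
overlap: 2~1
count: 3


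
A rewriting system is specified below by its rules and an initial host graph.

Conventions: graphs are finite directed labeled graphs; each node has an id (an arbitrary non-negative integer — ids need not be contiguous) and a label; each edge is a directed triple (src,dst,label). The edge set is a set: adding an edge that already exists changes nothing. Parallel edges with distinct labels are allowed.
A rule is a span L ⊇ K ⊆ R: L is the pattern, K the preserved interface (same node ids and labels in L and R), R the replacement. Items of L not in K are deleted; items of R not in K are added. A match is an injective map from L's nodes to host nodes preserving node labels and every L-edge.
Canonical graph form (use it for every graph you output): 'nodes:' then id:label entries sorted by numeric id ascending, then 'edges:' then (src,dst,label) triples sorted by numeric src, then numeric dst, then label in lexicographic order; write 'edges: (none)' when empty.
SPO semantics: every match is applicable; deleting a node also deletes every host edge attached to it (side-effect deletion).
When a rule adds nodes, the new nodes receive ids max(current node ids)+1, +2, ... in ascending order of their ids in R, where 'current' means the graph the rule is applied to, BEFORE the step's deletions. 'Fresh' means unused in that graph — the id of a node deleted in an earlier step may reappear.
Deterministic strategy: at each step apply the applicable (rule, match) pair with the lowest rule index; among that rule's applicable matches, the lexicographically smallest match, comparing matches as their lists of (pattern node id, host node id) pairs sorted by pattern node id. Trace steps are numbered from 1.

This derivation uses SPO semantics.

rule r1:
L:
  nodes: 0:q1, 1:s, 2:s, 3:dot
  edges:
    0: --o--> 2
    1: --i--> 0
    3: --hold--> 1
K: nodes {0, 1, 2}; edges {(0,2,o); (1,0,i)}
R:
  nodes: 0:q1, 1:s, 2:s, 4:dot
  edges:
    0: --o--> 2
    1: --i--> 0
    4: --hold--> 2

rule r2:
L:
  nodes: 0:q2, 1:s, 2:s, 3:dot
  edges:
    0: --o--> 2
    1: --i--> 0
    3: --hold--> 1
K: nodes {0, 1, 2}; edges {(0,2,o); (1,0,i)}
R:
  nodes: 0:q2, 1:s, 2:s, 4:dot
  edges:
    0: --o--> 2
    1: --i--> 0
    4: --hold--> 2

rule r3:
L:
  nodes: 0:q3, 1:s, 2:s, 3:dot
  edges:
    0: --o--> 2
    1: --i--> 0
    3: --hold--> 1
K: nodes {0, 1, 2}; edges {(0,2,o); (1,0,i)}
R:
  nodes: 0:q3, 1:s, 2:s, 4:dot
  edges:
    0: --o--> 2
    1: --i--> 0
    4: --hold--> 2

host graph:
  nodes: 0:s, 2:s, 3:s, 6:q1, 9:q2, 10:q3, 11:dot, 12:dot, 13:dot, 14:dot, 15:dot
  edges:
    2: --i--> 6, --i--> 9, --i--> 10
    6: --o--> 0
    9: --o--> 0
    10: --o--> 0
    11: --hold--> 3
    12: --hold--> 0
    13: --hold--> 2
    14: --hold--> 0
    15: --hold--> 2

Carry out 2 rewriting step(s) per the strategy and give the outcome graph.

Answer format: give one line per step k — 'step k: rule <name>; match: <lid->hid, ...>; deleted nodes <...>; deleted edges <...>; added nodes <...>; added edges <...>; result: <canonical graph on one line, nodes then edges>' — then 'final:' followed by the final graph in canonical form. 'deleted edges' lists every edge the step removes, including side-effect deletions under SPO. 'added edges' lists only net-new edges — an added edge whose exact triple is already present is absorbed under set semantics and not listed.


step 1: rule r1; match: 0->6, 1->2, 2->0, 3->13; deleted nodes 13; deleted edges (13,2,hold); added nodes 16; added edges (16,0,hold); result: nodes: 0:s, 2:s, 3:s, 6:q1, 9:q2, 10:q3, 11:dot, 12:dot, 14:dot, 15:dot, 16:dot edges: (2,6,i); (2,9,i); (2,10,i); (6,0,o); (9,0,o); (10,0,o); (11,3,hold); (12,0,hold); (14,0,hold); (15,2,hold); (16,0,hold)
step 2: rule r1; match: 0->6, 1->2, 2->0, 3->15; deleted nodes 15; deleted edges (15,2,hold); added nodes 17; added edges (17,0,hold); result: nodes: 0:s, 2:s, 3:s, 6:q1, 9:q2, 10:q3, 11:dot, 12:dot, 14:dot, 16:dot, 17:dot edges: (2,6,i); (2,9,i); (2,10,i); (6,0,o); (9,0,o); (10,0,o); (11,3,hold); (12,0,hold); (14,0,hold); (16,0,hold); (17,0,hold)
final:
nodes: 0:s, 2:s, 3:s, 6:q1, 9:q2, 10:q3, 11:dot, 12:dot, 14:dot, 16:dot, 17:dot
edges: (2,6,i); (2,9,i); (2,10,i); (6,0,o); (9,0,o); (10,0,o); (11,3,hold); (12,0,hold); (14,0,hold); (16,0,hold); (17,0,hold)


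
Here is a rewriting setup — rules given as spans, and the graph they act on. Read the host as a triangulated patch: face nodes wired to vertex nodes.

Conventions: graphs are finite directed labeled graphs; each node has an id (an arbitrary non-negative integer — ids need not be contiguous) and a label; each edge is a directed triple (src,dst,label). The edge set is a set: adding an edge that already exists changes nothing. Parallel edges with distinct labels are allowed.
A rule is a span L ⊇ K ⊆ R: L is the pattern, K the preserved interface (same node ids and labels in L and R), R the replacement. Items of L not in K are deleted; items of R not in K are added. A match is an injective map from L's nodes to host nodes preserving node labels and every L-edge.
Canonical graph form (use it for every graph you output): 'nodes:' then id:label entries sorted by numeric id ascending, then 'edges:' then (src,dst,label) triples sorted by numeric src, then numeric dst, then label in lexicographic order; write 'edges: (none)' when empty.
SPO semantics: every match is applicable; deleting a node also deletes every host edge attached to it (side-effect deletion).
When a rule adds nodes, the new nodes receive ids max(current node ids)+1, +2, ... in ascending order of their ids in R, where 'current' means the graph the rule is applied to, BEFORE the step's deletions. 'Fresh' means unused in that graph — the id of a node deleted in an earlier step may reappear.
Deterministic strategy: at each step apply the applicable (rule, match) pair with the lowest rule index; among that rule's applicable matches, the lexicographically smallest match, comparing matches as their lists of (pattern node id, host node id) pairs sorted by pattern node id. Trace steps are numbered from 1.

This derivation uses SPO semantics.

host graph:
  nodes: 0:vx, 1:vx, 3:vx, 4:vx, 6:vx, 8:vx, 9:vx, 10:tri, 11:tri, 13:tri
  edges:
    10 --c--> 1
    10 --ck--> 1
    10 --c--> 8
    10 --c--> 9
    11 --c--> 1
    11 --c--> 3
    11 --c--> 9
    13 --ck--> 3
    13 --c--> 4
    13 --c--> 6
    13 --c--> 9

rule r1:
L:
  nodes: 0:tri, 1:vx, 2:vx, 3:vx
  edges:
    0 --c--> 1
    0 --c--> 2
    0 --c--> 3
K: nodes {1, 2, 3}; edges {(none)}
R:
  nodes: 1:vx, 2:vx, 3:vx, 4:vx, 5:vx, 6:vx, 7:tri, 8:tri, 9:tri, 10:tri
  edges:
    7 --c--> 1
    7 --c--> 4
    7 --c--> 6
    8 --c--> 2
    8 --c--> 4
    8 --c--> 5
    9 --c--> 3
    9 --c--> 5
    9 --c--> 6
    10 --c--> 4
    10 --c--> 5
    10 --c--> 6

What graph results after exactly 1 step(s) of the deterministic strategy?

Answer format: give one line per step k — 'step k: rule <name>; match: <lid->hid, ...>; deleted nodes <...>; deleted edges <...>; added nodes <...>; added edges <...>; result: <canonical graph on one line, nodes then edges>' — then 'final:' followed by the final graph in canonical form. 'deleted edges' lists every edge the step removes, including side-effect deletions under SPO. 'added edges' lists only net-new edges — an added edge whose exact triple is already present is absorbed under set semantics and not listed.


step 1: rule r1; match: 0->10, 1->1, 2->8, 3->9; deleted nodes 10; deleted edges (10,1,c); (10,1,ck); (10,8,c); (10,9,c); added nodes 14, 15, 16, 17, 18, 19, 20; added edges (17,1,c); (17,14,c); (17,16,c); (18,8,c); (18,14,c); (18,15,c); (19,9,c); (19,15,c); (19,16,c); (20,14,c); (20,15,c); (20,16,c); result: nodes: 0:vx, 1:vx, 3:vx, 4:vx, 6:vx, 8:vx, 9:vx, 11:tri, 13:tri, 14:vx, 15:vx, 16:vx, 17:tri, 18:tri, 19:tri, 20:tri edges: (11,1,c); (11,3,c); (11,9,c); (13,3,ck); (13,4,c); (13,6,c); (13,9,c); (17,1,c); (17,14,c); (17,16,c); (18,8,c); (18,14,c); (18,15,c); (19,9,c); (19,15,c); (19,16,c); (20,14,c); (20,15,c); (20,16,c)
final:
nodes: 0:vx, 1:vx, 3:vx, 4:vx, 6:vx, 8:vx, 9:vx, 11:tri, 13:tri, 14:vx, 15:vx, 16:vx, 17:tri, 18:tri, 19:tri, 20:tri
edges: (11,1,c); (11,3,c); (11,9,c); (13,3,ck); (13,4,c); (13,6,c); (13,9,c); (17,1,c); (17,14,c); (17,16,c); (18,8,c); (18,14,c); (18,15,c); (19,9,c); (19,15,c); (19,16,c); (20,14,c); (20,15,c); (20,16,c)


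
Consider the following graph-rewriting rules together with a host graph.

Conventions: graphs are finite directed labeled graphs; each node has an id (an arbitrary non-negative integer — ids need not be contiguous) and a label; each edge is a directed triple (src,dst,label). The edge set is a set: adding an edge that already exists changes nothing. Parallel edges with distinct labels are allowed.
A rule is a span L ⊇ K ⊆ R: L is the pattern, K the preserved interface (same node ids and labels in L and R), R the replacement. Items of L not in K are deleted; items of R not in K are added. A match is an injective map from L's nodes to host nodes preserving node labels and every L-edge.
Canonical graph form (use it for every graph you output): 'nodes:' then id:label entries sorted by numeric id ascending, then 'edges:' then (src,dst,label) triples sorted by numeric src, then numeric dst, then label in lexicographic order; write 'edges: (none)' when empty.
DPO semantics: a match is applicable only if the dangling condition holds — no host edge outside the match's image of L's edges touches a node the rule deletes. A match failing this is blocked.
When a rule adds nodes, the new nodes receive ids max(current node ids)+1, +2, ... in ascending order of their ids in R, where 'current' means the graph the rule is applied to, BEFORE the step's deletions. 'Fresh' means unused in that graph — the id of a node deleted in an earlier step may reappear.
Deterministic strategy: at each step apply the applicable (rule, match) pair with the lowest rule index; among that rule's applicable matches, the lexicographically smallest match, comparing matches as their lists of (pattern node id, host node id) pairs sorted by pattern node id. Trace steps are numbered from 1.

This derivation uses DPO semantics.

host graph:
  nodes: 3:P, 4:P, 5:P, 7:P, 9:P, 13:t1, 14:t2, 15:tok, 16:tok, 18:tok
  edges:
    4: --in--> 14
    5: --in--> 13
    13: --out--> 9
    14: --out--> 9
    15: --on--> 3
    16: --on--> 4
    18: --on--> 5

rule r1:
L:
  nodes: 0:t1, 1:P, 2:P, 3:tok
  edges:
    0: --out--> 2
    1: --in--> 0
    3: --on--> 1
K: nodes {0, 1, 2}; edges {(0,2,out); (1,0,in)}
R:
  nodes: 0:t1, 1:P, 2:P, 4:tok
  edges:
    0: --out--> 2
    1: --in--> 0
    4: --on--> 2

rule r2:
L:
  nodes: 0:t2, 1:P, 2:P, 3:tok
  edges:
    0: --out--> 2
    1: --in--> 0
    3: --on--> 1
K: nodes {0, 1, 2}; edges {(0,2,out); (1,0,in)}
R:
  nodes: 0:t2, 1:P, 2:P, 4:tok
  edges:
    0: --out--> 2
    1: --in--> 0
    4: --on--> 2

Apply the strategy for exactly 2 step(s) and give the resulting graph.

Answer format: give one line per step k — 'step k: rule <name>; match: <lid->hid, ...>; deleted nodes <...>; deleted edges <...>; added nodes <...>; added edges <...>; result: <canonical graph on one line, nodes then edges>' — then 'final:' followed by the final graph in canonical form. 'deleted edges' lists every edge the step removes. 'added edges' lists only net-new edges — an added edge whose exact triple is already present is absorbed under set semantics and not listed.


step 1: rule r1; match: 0->13, 1->5, 2->9, 3->18; deleted nodes 18; deleted edges (18,5,on); added nodes 19; added edges (19,9,on); result: nodes: 3:P, 4:P, 5:P, 7:P, 9:P, 13:t1, 14:t2, 15:tok, 16:tok, 19:tok edges: (4,14,in); (5,13,in); (13,9,out); (14,9,out); (15,3,on); (16,4,on); (19,9,on)
step 2: rule r2; match: 0->14, 1->4, 2->9, 3->16; deleted nodes 16; deleted edges (16,4,on); added nodes 20; added edges (20,9,on); result: nodes: 3:P, 4:P, 5:P, 7:P, 9:P, 13:t1, 14:t2, 15:tok, 19:tok, 20:tok edges: (4,14,in); (5,13,in); (13,9,out); (14,9,out); (15,3,on); (19,9,on); (20,9,on)
final:
nodes: 3:P, 4:P, 5:P, 7:P, 9:P, 13:t1, 14:t2, 15:tok, 19:tok, 20:tok
edges: (4,14,in); (5,13,in); (13,9,out); (14,9,out); (15,3,on); (19,9,on); (20,9,on)
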